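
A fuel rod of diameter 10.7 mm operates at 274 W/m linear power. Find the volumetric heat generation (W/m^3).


r = D / 2 / 1000 = 10.7 / 2 / 1000 = 0.00535 m
q''' = q' / (pi * r^2)
q''' = 274 / (pi * 0.00535^2)
q''' = 3.0471e+06 W/m^3

3.0471e+06


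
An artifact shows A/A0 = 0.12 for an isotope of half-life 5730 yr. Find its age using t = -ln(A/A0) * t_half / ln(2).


lambda = ln(2) / t_half = ln(2) / 5730 = 1.209681e-04 /yr
t = -ln(A/A0) / lambda
t = -ln(0.12) / 1.209681e-04
t = 17527 yr

17527


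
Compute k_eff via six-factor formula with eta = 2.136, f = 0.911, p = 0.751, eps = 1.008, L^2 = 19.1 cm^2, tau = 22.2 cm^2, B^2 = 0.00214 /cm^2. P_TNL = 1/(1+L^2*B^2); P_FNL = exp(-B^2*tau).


k_inf = eta*f*p*eps = 2.136*0.911*0.751*1.008 = 1.473059
P_TNL = 1/(1 + L^2*B^2) = 1/(1 + 19.1*0.00214) = 0.9607311
P_FNL = exp(-B^2*tau) = exp(-0.00214*22.2) = 0.9536028
k_eff = k_inf * P_TNL * P_FNL = 1.473059 * 0.9607311 * 0.9536028
k_eff = 1.3496

1.3496


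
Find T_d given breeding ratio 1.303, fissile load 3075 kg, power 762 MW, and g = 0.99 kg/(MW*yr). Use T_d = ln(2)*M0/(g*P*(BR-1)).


Breeding gain G = BR - 1 = 1.303 - 1 = 0.303
Fissile production rate = g * P * G = 0.99 * 762 * 0.303 = 228.57714 kg/yr
T_d = ln(2) * M0 / (g * P * G)
T_d = ln(2) * 3075 / 228.57714 = 9.3248 yr

9.3248


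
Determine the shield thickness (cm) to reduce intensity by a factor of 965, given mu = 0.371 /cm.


x = ln(factor) / mu
x = ln(965) / 0.371
x = 18.523 cm

18.523


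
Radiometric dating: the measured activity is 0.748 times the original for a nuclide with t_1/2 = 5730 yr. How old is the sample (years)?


lambda = ln(2) / t_half = ln(2) / 5730 = 1.209681e-04 /yr
t = -ln(A/A0) / lambda
t = -ln(0.748) / 1.209681e-04
t = 2400.2 yr

2400.2


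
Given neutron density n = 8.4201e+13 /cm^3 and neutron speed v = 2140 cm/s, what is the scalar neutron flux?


phi = n * v
phi = 8.4201e+13 * 2140
phi = 1.8019e+17 /cm^2/s

1.8019e+17


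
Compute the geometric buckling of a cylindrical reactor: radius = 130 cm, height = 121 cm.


B^2 = (2.405/R)^2 + (pi/H)^2
B^2 = (2.405/130)^2 + (pi/121)^2
B^2 = 0.0010164 /cm^2

0.0010164


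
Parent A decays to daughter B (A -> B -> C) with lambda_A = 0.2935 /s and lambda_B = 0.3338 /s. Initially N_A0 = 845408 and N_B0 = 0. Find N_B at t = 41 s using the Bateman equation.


N_B(t) = lambda_A * N_A0 / (lambda_B - lambda_A) * [exp(-lambda_A*t) - exp(-lambda_B*t)]
exp(-0.2935*41) = 5.941791e-06; exp(-0.3338*41) = 1.138499e-06
N_B = 0.2935 * 845408 / (0.3338 - 0.2935) * (5.941791e-06 - 1.138499e-06)
N_B = 29.574

29.574


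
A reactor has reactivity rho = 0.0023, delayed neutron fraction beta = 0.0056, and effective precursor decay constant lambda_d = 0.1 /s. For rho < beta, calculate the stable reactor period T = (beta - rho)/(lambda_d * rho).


T = (beta - rho) / (lambda_d * rho)
T = (0.0056 - 0.0023) / (0.1 * 0.0023)
T = 14.348 s

14.348


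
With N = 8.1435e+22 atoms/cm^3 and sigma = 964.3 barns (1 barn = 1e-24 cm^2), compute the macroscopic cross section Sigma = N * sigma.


Sigma = N * sigma_barns * 1e-24
Sigma = 8.1435e+22 * 964.3 * 1e-24
Sigma = 78.528 /cm

78.528


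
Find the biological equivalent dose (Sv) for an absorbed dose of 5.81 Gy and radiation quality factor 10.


H = D * Q
H = 5.81 * 10
H = 58.100 Sv

58.100


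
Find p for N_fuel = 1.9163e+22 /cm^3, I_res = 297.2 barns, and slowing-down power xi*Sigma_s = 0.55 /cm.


p = exp(-N * I * 1e-24 / (xi*Sigma_s))
p = exp(-1.9163e+22 * 297.2 * 1e-24 / 0.55)
p = 3.1834e-05

3.1834e-05


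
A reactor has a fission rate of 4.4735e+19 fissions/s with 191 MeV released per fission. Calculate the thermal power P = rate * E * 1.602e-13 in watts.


P = fission_rate * E_MeV * 1.602e-13
P = 4.4735e+19 * 191 * 1.602e-13
P = 1.3688e+09 W

1.3688e+09


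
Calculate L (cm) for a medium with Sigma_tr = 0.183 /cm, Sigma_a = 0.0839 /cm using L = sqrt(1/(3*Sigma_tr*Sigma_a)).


D = 1 / (3 * Sigma_tr) = 1 / (3 * 0.183) = 1.821494 cm
L = sqrt(D / Sigma_a)
L = sqrt(1.821494 / 0.0839)
L = 4.6594 cm

4.6594


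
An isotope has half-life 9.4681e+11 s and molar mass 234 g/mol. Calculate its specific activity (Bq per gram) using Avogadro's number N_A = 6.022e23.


lambda = ln(2) / t_half = ln(2) / 9.4681e+11 = 7.320869e-13 /s
SA = lambda * N_A / M
SA = 7.320869e-13 * 6.022e23 / 234
SA = 1.8840e+09 Bq/g

1.8840e+09


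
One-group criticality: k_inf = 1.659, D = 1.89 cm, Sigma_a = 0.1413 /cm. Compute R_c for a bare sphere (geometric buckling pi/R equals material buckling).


L^2 = D / Sigma_a = 1.89 / 0.1413 = 13.37580 cm^2
B_m^2 = (k_inf - 1) / L^2 = (1.659 - 1) / 13.37580 = 0.04926808 /cm^2
For a bare sphere: B_g = pi/R, so R_c = pi / sqrt(B_m^2)
R_c = pi / sqrt(0.04926808) = 14.154 cm

14.154


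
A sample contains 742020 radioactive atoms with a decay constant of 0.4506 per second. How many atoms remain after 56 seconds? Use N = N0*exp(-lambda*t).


N = N0 * exp(-lambda * t)
N = 742020 * exp(-0.4506 * 56)
N = 8.1584e-06

8.1584e-06


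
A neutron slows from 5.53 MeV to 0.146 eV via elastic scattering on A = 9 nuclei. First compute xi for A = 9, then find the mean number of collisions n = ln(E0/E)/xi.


xi = 1 + (A-1)^2/(2A)*ln((A-1)/(A+1)) = 0.2066007 (for A = 9)
n = ln(E0/E) / xi
n = ln(5.53e6 / 0.146) / 0.2066007
n = ln(3.787671e+07) / 0.2066007 = 84.462

84.462


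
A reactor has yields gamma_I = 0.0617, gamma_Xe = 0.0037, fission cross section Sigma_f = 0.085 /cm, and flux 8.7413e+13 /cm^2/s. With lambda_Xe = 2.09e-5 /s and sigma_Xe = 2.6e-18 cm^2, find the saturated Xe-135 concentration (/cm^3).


Xe_eq = (gamma_I + gamma_Xe) * Sigma_f * phi / (lambda_Xe + sigma_Xe * phi)
Numerator = (0.0617 + 0.0037) * 0.085 * 8.7413e+13 = 4.859289e+11
Denominator = 2.09e-5 + 2.6e-18 * 8.7413e+13 = 2.481738e-04
Xe_eq = 4.859289e+11 / 2.481738e-04 = 1.9580e+15 /cm^3

1.9580e+15


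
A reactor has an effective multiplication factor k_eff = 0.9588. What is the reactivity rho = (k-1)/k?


rho = (k_eff - 1) / k_eff
rho = (0.9588 - 1) / 0.9588
rho = -0.042970

-0.042970


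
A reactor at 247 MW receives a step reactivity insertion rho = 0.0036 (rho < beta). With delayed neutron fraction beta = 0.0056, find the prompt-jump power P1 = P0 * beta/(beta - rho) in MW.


P1/P0 = beta / (beta - rho)
P1/P0 = 0.0056 / (0.0056 - 0.0036) = 2.800000
P1 = 247 * 2.800000 = 691.60 MW

691.60


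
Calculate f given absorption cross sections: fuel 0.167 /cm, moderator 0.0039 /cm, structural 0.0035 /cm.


f = Sigma_a_fuel / (Sigma_a_fuel + Sigma_a_mod + Sigma_a_other)
f = 0.167 / (0.167 + 0.0039 + 0.0035)
f = 0.95757

0.95757


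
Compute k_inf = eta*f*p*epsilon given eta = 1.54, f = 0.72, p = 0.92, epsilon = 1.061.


k_inf = eta * f * p * epsilon
k_inf = 1.54 * 0.72 * 0.92 * 1.061
k_inf = 1.0823

1.0823


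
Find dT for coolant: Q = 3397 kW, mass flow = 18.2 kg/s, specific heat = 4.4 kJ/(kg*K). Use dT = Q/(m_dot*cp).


dT = Q / (m_dot * cp)
dT = 3397 / (18.2 * 4.4)
dT = 42.420 C

42.420


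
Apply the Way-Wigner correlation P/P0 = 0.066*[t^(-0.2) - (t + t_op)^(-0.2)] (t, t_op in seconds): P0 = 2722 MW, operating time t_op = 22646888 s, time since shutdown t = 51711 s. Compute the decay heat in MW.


P/P0 = 0.066 * [t^(-0.2) - (t + t_op)^(-0.2)]
P/P0 = 0.066 * [51711^(-0.2) - (51711 + 22646888)^(-0.2)]
P/P0 = 0.066 * [0.1140994 - 0.03379093] = 0.005300359
P = 2722 * 0.005300359 = 14.428 MW

14.428


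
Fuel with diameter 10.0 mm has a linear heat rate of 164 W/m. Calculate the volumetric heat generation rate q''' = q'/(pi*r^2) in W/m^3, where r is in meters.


r = D / 2 / 1000 = 10.0 / 2 / 1000 = 0.005 m
q''' = q' / (pi * r^2)
q''' = 164 / (pi * 0.005^2)
q''' = 2.0881e+06 W/m^3

2.0881e+06


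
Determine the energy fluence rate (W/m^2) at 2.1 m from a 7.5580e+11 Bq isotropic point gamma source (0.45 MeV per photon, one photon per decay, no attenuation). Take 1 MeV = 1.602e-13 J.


psi = A * E * 1.602e-13 / (4*pi*r^2)
psi = 7.5580e+11 * 0.45 * 1.602e-13 / (4*pi*2.1^2)
psi = 9.8318e-04 W/m^2

9.8318e-04


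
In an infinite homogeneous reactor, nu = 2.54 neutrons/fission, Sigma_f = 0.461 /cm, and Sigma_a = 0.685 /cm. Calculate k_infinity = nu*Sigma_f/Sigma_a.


k_inf = nu * Sigma_f / Sigma_a
k_inf = 2.54 * 0.461 / 0.685
k_inf = 1.7094

1.7094


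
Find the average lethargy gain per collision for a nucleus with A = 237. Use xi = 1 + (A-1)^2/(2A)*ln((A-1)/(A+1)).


xi = 1 + (A-1)^2/(2A) * ln((A-1)/(A+1))
xi = 1 + (237-1)^2/(2*237) * ln((237-1)/(237 +1))
xi = 0.0084151

0.0084151


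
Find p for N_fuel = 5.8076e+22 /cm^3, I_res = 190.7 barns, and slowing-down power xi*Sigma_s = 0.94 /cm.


p = exp(-N * I * 1e-24 / (xi*Sigma_s))
p = exp(-5.8076e+22 * 190.7 * 1e-24 / 0.94)
p = 7.6408e-06

7.6408e-06


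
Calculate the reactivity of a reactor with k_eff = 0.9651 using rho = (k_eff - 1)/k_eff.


rho = (k_eff - 1) / k_eff
rho = (0.9651 - 1) / 0.9651
rho = -0.036162

-0.036162


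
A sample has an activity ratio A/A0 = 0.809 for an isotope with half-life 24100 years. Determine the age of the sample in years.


lambda = ln(2) / t_half = ln(2) / 24100 = 2.876129e-05 /yr
t = -ln(A/A0) / lambda
t = -ln(0.809) / 2.876129e-05
t = 7369.5 yr

7369.5


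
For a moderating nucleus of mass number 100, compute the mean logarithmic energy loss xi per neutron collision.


xi = 1 + (A-1)^2/(2A) * ln((A-1)/(A+1))
xi = 1 + (100-1)^2/(2*100) * ln((100-1)/(100 +1))
xi = 0.019867

0.019867


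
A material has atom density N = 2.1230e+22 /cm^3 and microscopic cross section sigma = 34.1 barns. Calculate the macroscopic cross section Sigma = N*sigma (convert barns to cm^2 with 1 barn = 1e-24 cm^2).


Sigma = N * sigma_barns * 1e-24
Sigma = 2.1230e+22 * 34.1 * 1e-24
Sigma = 0.72394 /cm

0.72394


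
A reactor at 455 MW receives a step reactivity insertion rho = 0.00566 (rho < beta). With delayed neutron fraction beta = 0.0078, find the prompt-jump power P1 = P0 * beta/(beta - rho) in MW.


P1/P0 = beta / (beta - rho)
P1/P0 = 0.0078 / (0.0078 - 0.00566) = 3.644860
P1 = 455 * 3.644860 = 1658.4 MW

1658.4


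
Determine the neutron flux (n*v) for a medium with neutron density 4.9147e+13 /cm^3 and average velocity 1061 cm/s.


phi = n * v
phi = 4.9147e+13 * 1061
phi = 5.2145e+16 /cm^2/s

5.2145e+16


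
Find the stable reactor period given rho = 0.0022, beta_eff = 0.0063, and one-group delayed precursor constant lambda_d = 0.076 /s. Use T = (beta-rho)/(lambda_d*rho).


T = (beta - rho) / (lambda_d * rho)
T = (0.0063 - 0.0022) / (0.076 * 0.0022)
T = 24.522 s

24.522


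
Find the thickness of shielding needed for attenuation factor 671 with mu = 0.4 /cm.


x = ln(factor) / mu
x = ln(671) / 0.4
x = 16.272 cm

16.272


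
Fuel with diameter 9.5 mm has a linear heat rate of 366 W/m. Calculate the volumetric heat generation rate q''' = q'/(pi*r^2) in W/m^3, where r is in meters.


r = D / 2 / 1000 = 9.5 / 2 / 1000 = 0.00475 m
q''' = q' / (pi * r^2)
q''' = 366 / (pi * 0.00475^2)
q''' = 5.1635e+06 W/m^3

5.1635e+06


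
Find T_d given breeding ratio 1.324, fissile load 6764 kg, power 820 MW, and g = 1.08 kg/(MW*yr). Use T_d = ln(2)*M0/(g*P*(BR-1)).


Breeding gain G = BR - 1 = 1.324 - 1 = 0.324
Fissile production rate = g * P * G = 1.08 * 820 * 0.324 = 286.9344 kg/yr
T_d = ln(2) * M0 / (g * P * G)
T_d = ln(2) * 6764 / 286.9344 = 16.340 yr

16.340


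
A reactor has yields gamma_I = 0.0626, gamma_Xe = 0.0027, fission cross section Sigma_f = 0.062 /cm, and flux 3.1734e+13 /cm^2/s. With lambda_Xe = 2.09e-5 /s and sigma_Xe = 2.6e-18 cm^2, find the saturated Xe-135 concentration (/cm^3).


Xe_eq = (gamma_I + gamma_Xe) * Sigma_f * phi / (lambda_Xe + sigma_Xe * phi)
Numerator = (0.0626 + 0.0027) * 0.062 * 3.1734e+13 = 1.284783e+11
Denominator = 2.09e-5 + 2.6e-18 * 3.1734e+13 = 1.034084e-04
Xe_eq = 1.284783e+11 / 1.034084e-04 = 1.2424e+15 /cm^3

1.2424e+15


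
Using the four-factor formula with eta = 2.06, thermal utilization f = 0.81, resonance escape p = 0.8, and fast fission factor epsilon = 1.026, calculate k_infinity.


k_inf = eta * f * p * epsilon
k_inf = 2.06 * 0.81 * 0.8 * 1.026
k_inf = 1.3696

1.3696


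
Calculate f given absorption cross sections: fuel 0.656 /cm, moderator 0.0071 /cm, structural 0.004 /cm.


f = Sigma_a_fuel / (Sigma_a_fuel + Sigma_a_mod + Sigma_a_other)
f = 0.656 / (0.656 + 0.0071 + 0.004)
f = 0.98336

0.98336


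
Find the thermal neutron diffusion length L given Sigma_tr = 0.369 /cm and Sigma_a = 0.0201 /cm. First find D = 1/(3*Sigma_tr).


D = 1 / (3 * Sigma_tr) = 1 / (3 * 0.369) = 0.9033424 cm
L = sqrt(D / Sigma_a)
L = sqrt(0.9033424 / 0.0201)
L = 6.7039 cm

6.7039


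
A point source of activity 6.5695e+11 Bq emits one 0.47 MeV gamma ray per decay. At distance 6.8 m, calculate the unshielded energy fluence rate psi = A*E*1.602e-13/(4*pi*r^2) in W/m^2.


psi = A * E * 1.602e-13 / (4*pi*r^2)
psi = 6.5695e+11 * 0.47 * 1.602e-13 / (4*pi*6.8^2)
psi = 8.5127e-05 W/m^2

8.5127e-05


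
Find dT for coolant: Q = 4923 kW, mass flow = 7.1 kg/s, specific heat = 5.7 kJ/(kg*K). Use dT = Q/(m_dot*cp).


dT = Q / (m_dot * cp)
dT = 4923 / (7.1 * 5.7)
dT = 121.65 C

121.65


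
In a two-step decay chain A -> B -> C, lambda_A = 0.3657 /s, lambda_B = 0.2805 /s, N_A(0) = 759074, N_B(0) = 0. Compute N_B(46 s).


N_B(t) = lambda_A * N_A0 / (lambda_B - lambda_A) * [exp(-lambda_A*t) - exp(-lambda_B*t)]
exp(-0.3657*46) = 4.945513e-08; exp(-0.2805*46) = 2.490567e-06
N_B = 0.3657 * 759074 / (0.2805 - 0.3657) * (4.945513e-08 - 2.490567e-06)
N_B = 7.9535

7.9535


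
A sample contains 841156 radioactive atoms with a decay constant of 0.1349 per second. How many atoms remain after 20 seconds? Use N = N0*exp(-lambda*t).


N = N0 * exp(-lambda * t)
N = 841156 * exp(-0.1349 * 20)
N = 56643

56643


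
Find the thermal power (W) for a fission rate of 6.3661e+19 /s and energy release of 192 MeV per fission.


P = fission_rate * E_MeV * 1.602e-13
P = 6.3661e+19 * 192 * 1.602e-13
P = 1.9581e+09 W

1.9581e+09


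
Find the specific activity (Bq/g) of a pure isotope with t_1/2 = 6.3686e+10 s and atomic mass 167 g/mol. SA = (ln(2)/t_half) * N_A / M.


lambda = ln(2) / t_half = ln(2) / 6.3686e+10 = 1.088382e-11 /s
SA = lambda * N_A / M
SA = 1.088382e-11 * 6.022e23 / 167
SA = 3.9247e+10 Bq/g

3.9247e+10


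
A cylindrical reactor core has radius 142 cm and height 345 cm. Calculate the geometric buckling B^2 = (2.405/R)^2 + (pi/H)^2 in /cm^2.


B^2 = (2.405/R)^2 + (pi/H)^2
B^2 = (2.405/142)^2 + (pi/345)^2
B^2 = 3.6977e-04 /cm^2

3.6977e-04


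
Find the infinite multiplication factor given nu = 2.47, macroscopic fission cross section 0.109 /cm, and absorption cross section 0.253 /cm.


k_inf = nu * Sigma_f / Sigma_a
k_inf = 2.47 * 0.109 / 0.253
k_inf = 1.0642

1.0642


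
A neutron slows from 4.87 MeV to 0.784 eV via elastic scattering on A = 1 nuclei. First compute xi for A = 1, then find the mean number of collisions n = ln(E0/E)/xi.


xi = 1 + (A-1)^2/(2A)*ln((A-1)/(A+1)) = 1 (for A = 1)
n = ln(E0/E) / xi
n = ln(4.87e6 / 0.784) / 1
n = ln(6.211735e+06) / 1 = 15.642

15.642


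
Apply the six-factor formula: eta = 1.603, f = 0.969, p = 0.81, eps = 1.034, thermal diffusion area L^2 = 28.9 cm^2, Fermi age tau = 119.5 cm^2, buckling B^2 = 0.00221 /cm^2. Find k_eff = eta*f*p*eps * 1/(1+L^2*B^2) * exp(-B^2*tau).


k_inf = eta*f*p*eps = 1.603*0.969*0.81*1.034 = 1.300957
P_TNL = 1/(1 + L^2*B^2) = 1/(1 + 28.9*0.00221) = 0.9399654
P_FNL = exp(-B^2*tau) = exp(-0.00221*119.5) = 0.7679006
k_eff = k_inf * P_TNL * P_FNL = 1.300957 * 0.9399654 * 0.7679006
k_eff = 0.93903

0.93903


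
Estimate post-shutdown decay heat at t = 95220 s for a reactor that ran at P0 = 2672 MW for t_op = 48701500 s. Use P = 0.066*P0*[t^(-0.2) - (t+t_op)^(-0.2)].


P/P0 = 0.066 * [t^(-0.2) - (t + t_op)^(-0.2)]
P/P0 = 0.066 * [95220^(-0.2) - (95220 + 48701500)^(-0.2)]
P/P0 = 0.066 * [0.1009844 - 0.02899492] = 0.004751306
P = 2672 * 0.004751306 = 12.695 MW

12.695


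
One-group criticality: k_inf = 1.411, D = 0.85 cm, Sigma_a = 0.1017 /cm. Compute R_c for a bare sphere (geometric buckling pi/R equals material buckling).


L^2 = D / Sigma_a = 0.85 / 0.1017 = 8.357915 cm^2
B_m^2 = (k_inf - 1) / L^2 = (1.411 - 1) / 8.357915 = 0.04917494 /cm^2
For a bare sphere: B_g = pi/R, so R_c = pi / sqrt(B_m^2)
R_c = pi / sqrt(0.04917494) = 14.167 cm

14.167


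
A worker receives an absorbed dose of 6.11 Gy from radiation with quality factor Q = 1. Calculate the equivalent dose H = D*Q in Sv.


H = D * Q
H = 6.11 * 1
H = 6.1100 Sv

6.1100


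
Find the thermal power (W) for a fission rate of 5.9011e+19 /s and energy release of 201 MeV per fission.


P = fission_rate * E_MeV * 1.602e-13
P = 5.9011e+19 * 201 * 1.602e-13
P = 1.9002e+09 W

1.9002e+09


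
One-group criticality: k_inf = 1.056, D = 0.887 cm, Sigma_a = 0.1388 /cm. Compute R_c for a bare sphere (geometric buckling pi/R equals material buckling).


L^2 = D / Sigma_a = 0.887 / 0.1388 = 6.390490 cm^2
B_m^2 = (k_inf - 1) / L^2 = (1.056 - 1) / 6.390490 = 0.008763021 /cm^2
For a bare sphere: B_g = pi/R, so R_c = pi / sqrt(B_m^2)
R_c = pi / sqrt(0.008763021) = 33.560 cm

33.560


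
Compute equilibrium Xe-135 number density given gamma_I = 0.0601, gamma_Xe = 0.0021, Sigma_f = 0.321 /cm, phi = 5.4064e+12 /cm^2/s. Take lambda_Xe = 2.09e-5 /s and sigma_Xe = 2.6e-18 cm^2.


Xe_eq = (gamma_I + gamma_Xe) * Sigma_f * phi / (lambda_Xe + sigma_Xe * phi)
Numerator = (0.0601 + 0.0021) * 0.321 * 5.4064e+12 = 1.079453e+11
Denominator = 2.09e-5 + 2.6e-18 * 5.4064e+12 = 3.495664e-05
Xe_eq = 1.079453e+11 / 3.495664e-05 = 3.0880e+15 /cm^3

3.0880e+15


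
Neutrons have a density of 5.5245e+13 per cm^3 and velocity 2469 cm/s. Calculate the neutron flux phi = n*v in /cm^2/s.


phi = n * v
phi = 5.5245e+13 * 2469
phi = 1.3640e+17 /cm^2/s

1.3640e+17


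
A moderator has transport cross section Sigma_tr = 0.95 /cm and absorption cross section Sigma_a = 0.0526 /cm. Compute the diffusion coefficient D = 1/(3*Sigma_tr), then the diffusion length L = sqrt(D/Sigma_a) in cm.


D = 1 / (3 * Sigma_tr) = 1 / (3 * 0.95) = 0.3508772 cm
L = sqrt(D / Sigma_a)
L = sqrt(0.3508772 / 0.0526)
L = 2.5828 cm

2.5828


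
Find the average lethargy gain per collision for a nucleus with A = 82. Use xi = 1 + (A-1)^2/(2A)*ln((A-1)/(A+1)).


xi = 1 + (A-1)^2/(2A) * ln((A-1)/(A+1))
xi = 1 + (82-1)^2/(2*82) * ln((82-1)/(82 +1))
xi = 0.024193

0.024193


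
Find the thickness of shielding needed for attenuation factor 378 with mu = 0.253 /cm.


x = ln(factor) / mu
x = ln(378) / 0.253
x = 23.458 cm

23.458


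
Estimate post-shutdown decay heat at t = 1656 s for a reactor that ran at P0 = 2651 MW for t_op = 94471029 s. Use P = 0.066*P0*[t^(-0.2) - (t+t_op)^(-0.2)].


P/P0 = 0.066 * [t^(-0.2) - (t + t_op)^(-0.2)]
P/P0 = 0.066 * [1656^(-0.2) - (1656 + 94471029)^(-0.2)]
P/P0 = 0.066 * [0.2270847 - 0.02540614] = 0.01331078
P = 2651 * 0.01331078 = 35.287 MW

35.287


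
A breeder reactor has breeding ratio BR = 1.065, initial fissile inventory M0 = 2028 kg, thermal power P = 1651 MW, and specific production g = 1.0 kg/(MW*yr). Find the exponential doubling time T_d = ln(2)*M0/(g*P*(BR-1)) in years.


Breeding gain G = BR - 1 = 1.065 - 1 = 0.065
Fissile production rate = g * P * G = 1.0 * 1651 * 0.065 = 107.315 kg/yr
T_d = ln(2) * M0 / (g * P * G)
T_d = ln(2) * 2028 / 107.315 = 13.099 yr

13.099


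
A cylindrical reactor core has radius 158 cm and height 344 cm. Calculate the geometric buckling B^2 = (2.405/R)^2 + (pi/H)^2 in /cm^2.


B^2 = (2.405/R)^2 + (pi/H)^2
B^2 = (2.405/158)^2 + (pi/344)^2
B^2 = 3.1510e-04 /cm^2

3.1510e-04


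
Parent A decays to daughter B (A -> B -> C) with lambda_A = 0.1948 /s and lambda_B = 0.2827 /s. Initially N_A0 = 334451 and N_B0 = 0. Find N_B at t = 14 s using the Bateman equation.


N_B(t) = lambda_A * N_A0 / (lambda_B - lambda_A) * [exp(-lambda_A*t) - exp(-lambda_B*t)]
exp(-0.1948*14) = 0.06540216; exp(-0.2827*14) = 0.01910510
N_B = 0.1948 * 334451 / (0.2827 - 0.1948) * (0.06540216 - 0.01910510)
N_B = 34315

34315


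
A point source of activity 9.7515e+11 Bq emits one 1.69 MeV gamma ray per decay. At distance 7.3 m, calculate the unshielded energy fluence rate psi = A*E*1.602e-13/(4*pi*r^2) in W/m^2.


psi = A * E * 1.602e-13 / (4*pi*r^2)
psi = 9.7515e+11 * 1.69 * 1.602e-13 / (4*pi*7.3^2)
psi = 3.9424e-04 W/m^2

3.9424e-04


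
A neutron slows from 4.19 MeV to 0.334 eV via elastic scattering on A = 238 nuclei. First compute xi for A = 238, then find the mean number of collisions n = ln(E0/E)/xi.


xi = 1 + (A-1)^2/(2A)*ln((A-1)/(A+1)) = 0.008379872 (for A = 238)
n = ln(E0/E) / xi
n = ln(4.19e6 / 0.334) / 0.008379872
n = ln(1.254491e+07) / 0.008379872 = 1950.5

1950.5


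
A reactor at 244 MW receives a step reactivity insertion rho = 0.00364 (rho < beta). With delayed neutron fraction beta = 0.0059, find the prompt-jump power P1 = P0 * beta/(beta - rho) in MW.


P1/P0 = beta / (beta - rho)
P1/P0 = 0.0059 / (0.0059 - 0.00364) = 2.610619
P1 = 244 * 2.610619 = 636.99 MW

636.99


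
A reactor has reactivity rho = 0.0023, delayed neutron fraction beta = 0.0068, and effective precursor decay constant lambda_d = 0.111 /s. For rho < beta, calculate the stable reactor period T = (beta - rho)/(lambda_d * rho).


T = (beta - rho) / (lambda_d * rho)
T = (0.0068 - 0.0023) / (0.111 * 0.0023)
T = 17.626 s

17.626


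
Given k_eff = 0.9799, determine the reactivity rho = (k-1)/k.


rho = (k_eff - 1) / k_eff
rho = (0.9799 - 1) / 0.9799
rho = -0.020512

-0.020512


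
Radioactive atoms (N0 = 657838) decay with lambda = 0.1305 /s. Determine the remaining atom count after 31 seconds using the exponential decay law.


N = N0 * exp(-lambda * t)
N = 657838 * exp(-0.1305 * 31)
N = 11513

11513


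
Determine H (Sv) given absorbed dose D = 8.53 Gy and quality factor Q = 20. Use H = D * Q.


H = D * Q
H = 8.53 * 20
H = 170.60 Sv

170.60


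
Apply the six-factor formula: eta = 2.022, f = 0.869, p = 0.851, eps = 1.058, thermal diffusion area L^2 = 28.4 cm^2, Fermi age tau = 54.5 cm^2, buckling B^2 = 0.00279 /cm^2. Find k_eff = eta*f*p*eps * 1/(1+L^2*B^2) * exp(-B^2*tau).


k_inf = eta*f*p*eps = 2.022*0.869*0.851*1.058 = 1.582035
P_TNL = 1/(1 + L^2*B^2) = 1/(1 + 28.4*0.00279) = 0.9265814
P_FNL = exp(-B^2*tau) = exp(-0.00279*54.5) = 0.8589410
k_eff = k_inf * P_TNL * P_FNL = 1.582035 * 0.9265814 * 0.8589410
k_eff = 1.2591

1.2591


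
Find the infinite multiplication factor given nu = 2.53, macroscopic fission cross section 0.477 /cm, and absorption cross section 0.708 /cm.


k_inf = nu * Sigma_f / Sigma_a
k_inf = 2.53 * 0.477 / 0.708
k_inf = 1.7045

1.7045


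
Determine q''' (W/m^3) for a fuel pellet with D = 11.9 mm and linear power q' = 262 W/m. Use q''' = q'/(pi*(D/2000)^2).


r = D / 2 / 1000 = 11.9 / 2 / 1000 = 0.00595 m
q''' = q' / (pi * r^2)
q''' = 262 / (pi * 0.00595^2)
q''' = 2.3557e+06 W/m^3

2.3557e+06


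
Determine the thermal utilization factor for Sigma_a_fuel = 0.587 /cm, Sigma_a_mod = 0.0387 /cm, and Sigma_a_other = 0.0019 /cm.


f = Sigma_a_fuel / (Sigma_a_fuel + Sigma_a_mod + Sigma_a_other)
f = 0.587 / (0.587 + 0.0387 + 0.0019)
f = 0.93531

0.93531


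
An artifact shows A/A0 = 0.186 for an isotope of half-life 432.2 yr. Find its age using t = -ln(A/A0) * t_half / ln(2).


lambda = ln(2) / t_half = ln(2) / 432.2 = 0.001603765 /yr
t = -ln(A/A0) / lambda
t = -ln(0.186) / 0.001603765
t = 1048.8 yr

1048.8


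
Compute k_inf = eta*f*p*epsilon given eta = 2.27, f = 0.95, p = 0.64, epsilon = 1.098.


k_inf = eta * f * p * epsilon
k_inf = 2.27 * 0.95 * 0.64 * 1.098
k_inf = 1.5154

1.5154


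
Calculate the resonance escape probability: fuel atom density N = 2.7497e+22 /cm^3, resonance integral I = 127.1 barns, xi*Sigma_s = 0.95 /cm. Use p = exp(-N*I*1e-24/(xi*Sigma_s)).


p = exp(-N * I * 1e-24 / (xi*Sigma_s))
p = exp(-2.7497e+22 * 127.1 * 1e-24 / 0.95)
p = 0.025253

0.025253


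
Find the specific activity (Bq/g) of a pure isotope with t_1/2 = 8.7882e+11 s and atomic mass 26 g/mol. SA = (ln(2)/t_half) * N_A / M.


lambda = ln(2) / t_half = ln(2) / 8.7882e+11 = 7.887249e-13 /s
SA = lambda * N_A / M
SA = 7.887249e-13 * 6.022e23 / 26
SA = 1.8268e+10 Bq/g

1.8268e+10


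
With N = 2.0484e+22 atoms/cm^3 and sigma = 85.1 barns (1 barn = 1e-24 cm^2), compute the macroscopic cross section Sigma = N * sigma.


Sigma = N * sigma_barns * 1e-24
Sigma = 2.0484e+22 * 85.1 * 1e-24
Sigma = 1.7432 /cm

1.7432


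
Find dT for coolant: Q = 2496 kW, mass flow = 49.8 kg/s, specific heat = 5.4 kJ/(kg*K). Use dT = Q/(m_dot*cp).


dT = Q / (m_dot * cp)
dT = 2496 / (49.8 * 5.4)
dT = 9.2816 C

9.2816


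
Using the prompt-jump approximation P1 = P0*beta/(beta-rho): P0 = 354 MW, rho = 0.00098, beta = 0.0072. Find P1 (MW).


P1/P0 = beta / (beta - rho)
P1/P0 = 0.0072 / (0.0072 - 0.00098) = 1.157556
P1 = 354 * 1.157556 = 409.77 MW

409.77


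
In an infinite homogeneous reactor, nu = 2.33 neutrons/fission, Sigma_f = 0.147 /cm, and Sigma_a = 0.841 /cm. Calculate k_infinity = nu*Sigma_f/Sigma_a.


k_inf = nu * Sigma_f / Sigma_a
k_inf = 2.33 * 0.147 / 0.841
k_inf = 0.40727

0.40727


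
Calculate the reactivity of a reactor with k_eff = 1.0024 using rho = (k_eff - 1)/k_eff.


rho = (k_eff - 1) / k_eff
rho = (1.0024 - 1) / 1.0024
rho = 0.0023943

0.0023943


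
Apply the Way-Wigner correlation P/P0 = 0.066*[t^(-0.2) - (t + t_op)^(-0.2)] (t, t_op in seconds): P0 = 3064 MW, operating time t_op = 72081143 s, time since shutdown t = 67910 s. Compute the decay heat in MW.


P/P0 = 0.066 * [t^(-0.2) - (t + t_op)^(-0.2)]
P/P0 = 0.066 * [67910^(-0.2) - (67910 + 72081143)^(-0.2)]
P/P0 = 0.066 * [0.1080471 - 0.02681352] = 0.005361416
P = 3064 * 0.005361416 = 16.427 MW

16.427


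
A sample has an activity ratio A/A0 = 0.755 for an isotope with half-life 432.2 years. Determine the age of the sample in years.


lambda = ln(2) / t_half = ln(2) / 432.2 = 0.001603765 /yr
t = -ln(A/A0) / lambda
t = -ln(0.755) / 0.001603765
t = 175.24 yr

175.24


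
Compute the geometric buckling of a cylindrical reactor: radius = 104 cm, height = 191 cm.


B^2 = (2.405/R)^2 + (pi/H)^2
B^2 = (2.405/104)^2 + (pi/191)^2
B^2 = 8.0531e-04 /cm^2

8.0531e-04


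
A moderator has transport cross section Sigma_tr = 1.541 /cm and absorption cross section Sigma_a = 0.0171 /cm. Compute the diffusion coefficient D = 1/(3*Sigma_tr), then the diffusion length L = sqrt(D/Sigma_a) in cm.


D = 1 / (3 * Sigma_tr) = 1 / (3 * 1.541) = 0.2163098 cm
L = sqrt(D / Sigma_a)
L = sqrt(0.2163098 / 0.0171)
L = 3.5566 cm

3.5566


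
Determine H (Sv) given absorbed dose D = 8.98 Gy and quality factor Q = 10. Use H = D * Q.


H = D * Q
H = 8.98 * 10
H = 89.800 Sv

89.800


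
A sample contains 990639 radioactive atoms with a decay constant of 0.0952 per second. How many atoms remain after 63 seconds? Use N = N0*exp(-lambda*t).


N = N0 * exp(-lambda * t)
N = 990639 * exp(-0.0952 * 63)
N = 2461.4

2461.4


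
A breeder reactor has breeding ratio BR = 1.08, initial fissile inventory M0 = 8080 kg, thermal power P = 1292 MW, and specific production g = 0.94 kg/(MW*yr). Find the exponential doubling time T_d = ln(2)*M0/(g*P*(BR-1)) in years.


Breeding gain G = BR - 1 = 1.08 - 1 = 0.08
Fissile production rate = g * P * G = 0.94 * 1292 * 0.08 = 97.1584 kg/yr
T_d = ln(2) * M0 / (g * P * G)
T_d = ln(2) * 8080 / 97.1584 = 57.644 yr

57.644


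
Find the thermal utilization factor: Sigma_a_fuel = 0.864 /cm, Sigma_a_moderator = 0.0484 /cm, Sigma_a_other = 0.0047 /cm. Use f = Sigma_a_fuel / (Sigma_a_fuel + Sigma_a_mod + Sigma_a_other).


f = Sigma_a_fuel / (Sigma_a_fuel + Sigma_a_mod + Sigma_a_other)
f = 0.864 / (0.864 + 0.0484 + 0.0047)
f = 0.94210

0.94210


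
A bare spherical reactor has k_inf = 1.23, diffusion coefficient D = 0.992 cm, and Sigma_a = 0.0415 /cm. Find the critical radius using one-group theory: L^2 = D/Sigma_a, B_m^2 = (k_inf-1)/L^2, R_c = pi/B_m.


L^2 = D / Sigma_a = 0.992 / 0.0415 = 23.90361 cm^2
B_m^2 = (k_inf - 1) / L^2 = (1.23 - 1) / 23.90361 = 0.009621978 /cm^2
For a bare sphere: B_g = pi/R, so R_c = pi / sqrt(B_m^2)
R_c = pi / sqrt(0.009621978) = 32.027 cm

32.027


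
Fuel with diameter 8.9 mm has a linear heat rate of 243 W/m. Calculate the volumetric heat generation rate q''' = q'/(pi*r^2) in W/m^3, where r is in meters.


r = D / 2 / 1000 = 8.9 / 2 / 1000 = 0.00445 m
q''' = q' / (pi * r^2)
q''' = 243 / (pi * 0.00445^2)
q''' = 3.9060e+06 W/m^3

3.9060e+06


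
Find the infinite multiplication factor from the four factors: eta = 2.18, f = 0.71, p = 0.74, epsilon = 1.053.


k_inf = eta * f * p * epsilon
k_inf = 2.18 * 0.71 * 0.74 * 1.053
k_inf = 1.2061

1.2061


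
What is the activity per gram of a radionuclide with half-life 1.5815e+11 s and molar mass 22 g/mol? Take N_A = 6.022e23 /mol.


lambda = ln(2) / t_half = ln(2) / 1.5815e+11 = 4.382847e-12 /s
SA = lambda * N_A / M
SA = 4.382847e-12 * 6.022e23 / 22
SA = 1.1997e+11 Bq/g

1.1997e+11


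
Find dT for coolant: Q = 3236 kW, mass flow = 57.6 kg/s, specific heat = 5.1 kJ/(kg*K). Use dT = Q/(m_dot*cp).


dT = Q / (m_dot * cp)
dT = 3236 / (57.6 * 5.1)
dT = 11.016 C

11.016


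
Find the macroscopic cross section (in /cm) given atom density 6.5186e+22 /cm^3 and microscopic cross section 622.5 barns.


Sigma = N * sigma_barns * 1e-24
Sigma = 6.5186e+22 * 622.5 * 1e-24
Sigma = 40.578 /cm

40.578


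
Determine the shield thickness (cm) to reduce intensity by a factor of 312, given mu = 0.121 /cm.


x = ln(factor) / mu
x = ln(312) / 0.121
x = 47.463 cm

47.463


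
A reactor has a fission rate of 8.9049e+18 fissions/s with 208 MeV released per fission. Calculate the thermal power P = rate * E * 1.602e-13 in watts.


P = fission_rate * E_MeV * 1.602e-13
P = 8.9049e+18 * 208 * 1.602e-13
P = 2.9673e+08 W

2.9673e+08


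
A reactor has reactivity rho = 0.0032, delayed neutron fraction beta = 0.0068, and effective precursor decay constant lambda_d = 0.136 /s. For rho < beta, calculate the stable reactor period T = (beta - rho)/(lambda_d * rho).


T = (beta - rho) / (lambda_d * rho)
T = (0.0068 - 0.0032) / (0.136 * 0.0032)
T = 8.2721 s

8.2721


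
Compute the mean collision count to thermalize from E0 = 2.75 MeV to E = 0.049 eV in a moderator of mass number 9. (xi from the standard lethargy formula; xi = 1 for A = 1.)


xi = 1 + (A-1)^2/(2A)*ln((A-1)/(A+1)) = 0.2066007 (for A = 9)
n = ln(E0/E) / xi
n = ln(2.75e6 / 0.049) / 0.2066007
n = ln(5.612245e+07) / 0.2066007 = 86.365

86.365


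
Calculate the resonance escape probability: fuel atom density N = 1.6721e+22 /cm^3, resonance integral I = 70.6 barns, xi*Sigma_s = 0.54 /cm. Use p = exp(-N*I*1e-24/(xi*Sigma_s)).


p = exp(-N * I * 1e-24 / (xi*Sigma_s))
p = exp(-1.6721e+22 * 70.6 * 1e-24 / 0.54)
p = 0.11235

0.11235


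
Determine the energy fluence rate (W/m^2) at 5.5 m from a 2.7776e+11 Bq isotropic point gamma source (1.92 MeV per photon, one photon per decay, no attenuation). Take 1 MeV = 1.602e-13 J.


psi = A * E * 1.602e-13 / (4*pi*r^2)
psi = 2.7776e+11 * 1.92 * 1.602e-13 / (4*pi*5.5^2)
psi = 2.2475e-04 W/m^2

2.2475e-04


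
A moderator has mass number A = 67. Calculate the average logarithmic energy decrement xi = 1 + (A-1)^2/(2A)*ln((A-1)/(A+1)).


xi = 1 + (A-1)^2/(2A) * ln((A-1)/(A+1))
xi = 1 + (67-1)^2/(2*67) * ln((67-1)/(67 +1))
xi = 0.029556

0.029556


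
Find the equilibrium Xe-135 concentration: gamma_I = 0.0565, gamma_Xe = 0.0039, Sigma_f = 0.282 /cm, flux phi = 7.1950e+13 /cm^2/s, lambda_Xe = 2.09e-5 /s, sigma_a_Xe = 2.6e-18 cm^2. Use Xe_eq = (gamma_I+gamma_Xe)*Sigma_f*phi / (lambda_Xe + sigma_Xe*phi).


Xe_eq = (gamma_I + gamma_Xe) * Sigma_f * phi / (lambda_Xe + sigma_Xe * phi)
Numerator = (0.0565 + 0.0039) * 0.282 * 7.1950e+13 = 1.225510e+12
Denominator = 2.09e-5 + 2.6e-18 * 7.1950e+13 = 2.079700e-04
Xe_eq = 1.225510e+12 / 2.079700e-04 = 5.8927e+15 /cm^3

5.8927e+15


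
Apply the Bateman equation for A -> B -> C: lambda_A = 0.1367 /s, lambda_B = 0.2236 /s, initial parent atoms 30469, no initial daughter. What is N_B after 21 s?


N_B(t) = lambda_A * N_A0 / (lambda_B - lambda_A) * [exp(-lambda_A*t) - exp(-lambda_B*t)]
exp(-0.1367*21) = 0.05665925; exp(-0.2236*21) = 0.009135384
N_B = 0.1367 * 30469 / (0.2236 - 0.1367) * (0.05665925 - 0.009135384)
N_B = 2277.8

2277.8


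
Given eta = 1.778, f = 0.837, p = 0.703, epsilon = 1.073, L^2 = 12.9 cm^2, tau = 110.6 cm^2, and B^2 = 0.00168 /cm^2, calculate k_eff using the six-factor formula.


k_inf = eta*f*p*eps = 1.778*0.837*0.703*1.073 = 1.122567
P_TNL = 1/(1 + L^2*B^2) = 1/(1 + 12.9*0.00168) = 0.9787877
P_FNL = exp(-B^2*tau) = exp(-0.00168*110.6) = 0.8304330
k_eff = k_inf * P_TNL * P_FNL = 1.122567 * 0.9787877 * 0.8304330
k_eff = 0.91244

0.91244


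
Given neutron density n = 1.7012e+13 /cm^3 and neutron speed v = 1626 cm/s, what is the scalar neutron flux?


phi = n * v
phi = 1.7012e+13 * 1626
phi = 2.7662e+16 /cm^2/s

2.7662e+16


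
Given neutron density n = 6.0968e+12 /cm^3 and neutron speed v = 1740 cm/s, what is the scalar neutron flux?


phi = n * v
phi = 6.0968e+12 * 1740
phi = 1.0608e+16 /cm^2/s

1.0608e+16


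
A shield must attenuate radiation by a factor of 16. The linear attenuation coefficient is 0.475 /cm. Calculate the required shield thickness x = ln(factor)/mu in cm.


x = ln(factor) / mu
x = ln(16) / 0.475
x = 5.8370 cm

5.8370


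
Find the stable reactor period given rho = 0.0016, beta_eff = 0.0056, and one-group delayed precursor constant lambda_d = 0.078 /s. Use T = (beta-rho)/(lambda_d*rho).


T = (beta - rho) / (lambda_d * rho)
T = (0.0056 - 0.0016) / (0.078 * 0.0016)
T = 32.051 s

32.051


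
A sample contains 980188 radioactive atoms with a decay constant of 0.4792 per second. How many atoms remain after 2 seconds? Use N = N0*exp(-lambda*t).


N = N0 * exp(-lambda * t)
N = 980188 * exp(-0.4792 * 2)
N = 375908

375908


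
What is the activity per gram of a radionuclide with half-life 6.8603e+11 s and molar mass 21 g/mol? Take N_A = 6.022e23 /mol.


lambda = ln(2) / t_half = ln(2) / 6.8603e+11 = 1.010374e-12 /s
SA = lambda * N_A / M
SA = 1.010374e-12 * 6.022e23 / 21
SA = 2.8974e+10 Bq/g

2.8974e+10


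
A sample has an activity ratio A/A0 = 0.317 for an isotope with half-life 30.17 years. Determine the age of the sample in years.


lambda = ln(2) / t_half = ln(2) / 30.17 = 0.02297472 /yr
t = -ln(A/A0) / lambda
t = -ln(0.317) / 0.02297472
t = 50.005 yr

50.005


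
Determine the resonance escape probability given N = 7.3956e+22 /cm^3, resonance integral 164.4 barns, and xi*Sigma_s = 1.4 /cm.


p = exp(-N * I * 1e-24 / (xi*Sigma_s))
p = exp(-7.3956e+22 * 164.4 * 1e-24 / 1.4)
p = 1.6918e-04

1.6918e-04


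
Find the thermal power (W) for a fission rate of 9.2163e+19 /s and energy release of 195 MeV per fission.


P = fission_rate * E_MeV * 1.602e-13
P = 9.2163e+19 * 195 * 1.602e-13
P = 2.8791e+09 W

2.8791e+09


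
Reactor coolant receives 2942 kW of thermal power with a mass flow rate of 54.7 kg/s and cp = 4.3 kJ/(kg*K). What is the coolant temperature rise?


dT = Q / (m_dot * cp)
dT = 2942 / (54.7 * 4.3)
dT = 12.508 C

12.508


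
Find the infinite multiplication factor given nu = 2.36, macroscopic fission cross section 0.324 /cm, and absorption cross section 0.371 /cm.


k_inf = nu * Sigma_f / Sigma_a
k_inf = 2.36 * 0.324 / 0.371
k_inf = 2.0610

2.0610


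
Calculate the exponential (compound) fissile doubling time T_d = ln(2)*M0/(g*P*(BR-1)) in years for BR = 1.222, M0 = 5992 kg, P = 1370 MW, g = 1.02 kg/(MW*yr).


Breeding gain G = BR - 1 = 1.222 - 1 = 0.222
Fissile production rate = g * P * G = 1.02 * 1370 * 0.222 = 310.2228 kg/yr
T_d = ln(2) * M0 / (g * P * G)
T_d = ln(2) * 5992 / 310.2228 = 13.388 yr

13.388


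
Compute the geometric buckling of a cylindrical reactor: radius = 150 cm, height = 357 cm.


B^2 = (2.405/R)^2 + (pi/H)^2
B^2 = (2.405/150)^2 + (pi/357)^2
B^2 = 3.3451e-04 /cm^2

3.3451e-04


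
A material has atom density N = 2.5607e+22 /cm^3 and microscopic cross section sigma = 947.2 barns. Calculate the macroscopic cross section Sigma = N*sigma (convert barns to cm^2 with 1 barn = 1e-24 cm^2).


Sigma = N * sigma_barns * 1e-24
Sigma = 2.5607e+22 * 947.2 * 1e-24
Sigma = 24.255 /cm

24.255


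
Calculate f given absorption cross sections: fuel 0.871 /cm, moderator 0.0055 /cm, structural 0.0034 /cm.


f = Sigma_a_fuel / (Sigma_a_fuel + Sigma_a_mod + Sigma_a_other)
f = 0.871 / (0.871 + 0.0055 + 0.0034)
f = 0.98989

0.98989


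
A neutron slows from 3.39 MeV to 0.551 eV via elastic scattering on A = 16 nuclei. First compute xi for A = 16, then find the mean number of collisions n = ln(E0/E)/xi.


xi = 1 + (A-1)^2/(2A)*ln((A-1)/(A+1)) = 0.1199467 (for A = 16)
n = ln(E0/E) / xi
n = ln(3.39e6 / 0.551) / 0.1199467
n = ln(6.152450e+06) / 0.1199467 = 130.33

130.33


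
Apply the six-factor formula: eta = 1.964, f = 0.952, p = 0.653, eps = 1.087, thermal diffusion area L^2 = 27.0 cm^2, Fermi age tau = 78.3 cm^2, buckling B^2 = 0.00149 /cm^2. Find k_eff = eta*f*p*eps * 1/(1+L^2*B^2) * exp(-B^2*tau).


k_inf = eta*f*p*eps = 1.964*0.952*0.653*1.087 = 1.327154
P_TNL = 1/(1 + L^2*B^2) = 1/(1 + 27.0*0.00149) = 0.9613259
P_FNL = exp(-B^2*tau) = exp(-0.00149*78.3) = 0.8898815
k_eff = k_inf * P_TNL * P_FNL = 1.327154 * 0.9613259 * 0.8898815
k_eff = 1.1353

1.1353


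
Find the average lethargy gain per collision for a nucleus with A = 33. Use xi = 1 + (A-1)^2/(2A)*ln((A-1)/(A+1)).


xi = 1 + (A-1)^2/(2A) * ln((A-1)/(A+1))
xi = 1 + (33-1)^2/(2*33) * ln((33-1)/(33 +1))
xi = 0.059400

0.059400


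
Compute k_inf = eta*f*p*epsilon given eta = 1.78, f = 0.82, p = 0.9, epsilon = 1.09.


k_inf = eta * f * p * epsilon
k_inf = 1.78 * 0.82 * 0.9 * 1.09
k_inf = 1.4319

1.4319


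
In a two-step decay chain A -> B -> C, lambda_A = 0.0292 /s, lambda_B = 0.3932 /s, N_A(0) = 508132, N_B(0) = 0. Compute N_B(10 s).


N_B(t) = lambda_A * N_A0 / (lambda_B - lambda_A) * [exp(-lambda_A*t) - exp(-lambda_B*t)]
exp(-0.0292*10) = 0.7467685; exp(-0.3932*10) = 0.01960442
N_B = 0.0292 * 508132 / (0.3932 - 0.0292) * (0.7467685 - 0.01960442)
N_B = 29641

29641


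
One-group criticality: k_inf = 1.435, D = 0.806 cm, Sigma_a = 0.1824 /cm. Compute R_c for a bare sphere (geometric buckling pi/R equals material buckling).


L^2 = D / Sigma_a = 0.806 / 0.1824 = 4.418860 cm^2
B_m^2 = (k_inf - 1) / L^2 = (1.435 - 1) / 4.418860 = 0.09844168 /cm^2
For a bare sphere: B_g = pi/R, so R_c = pi / sqrt(B_m^2)
R_c = pi / sqrt(0.09844168) = 10.013 cm

10.013


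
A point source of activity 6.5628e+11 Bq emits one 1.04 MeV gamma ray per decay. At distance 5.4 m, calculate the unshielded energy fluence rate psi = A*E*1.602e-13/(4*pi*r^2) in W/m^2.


psi = A * E * 1.602e-13 / (4*pi*r^2)
psi = 6.5628e+11 * 1.04 * 1.602e-13 / (4*pi*5.4^2)
psi = 2.9839e-04 W/m^2

2.9839e-04


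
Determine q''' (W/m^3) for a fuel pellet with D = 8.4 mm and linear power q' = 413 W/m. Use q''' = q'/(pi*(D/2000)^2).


r = D / 2 / 1000 = 8.4 / 2 / 1000 = 0.0042 m
q''' = q' / (pi * r^2)
q''' = 413 / (pi * 0.0042^2)
q''' = 7.4525e+06 W/m^3

7.4525e+06


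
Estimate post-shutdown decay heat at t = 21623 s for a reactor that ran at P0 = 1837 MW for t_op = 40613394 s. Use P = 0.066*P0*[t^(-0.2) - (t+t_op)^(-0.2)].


P/P0 = 0.066 * [t^(-0.2) - (t + t_op)^(-0.2)]
P/P0 = 0.066 * [21623^(-0.2) - (21623 + 40613394)^(-0.2)]
P/P0 = 0.066 * [0.1358366 - 0.03007599] = 0.006980200
P = 1837 * 0.006980200 = 12.823 MW

12.823


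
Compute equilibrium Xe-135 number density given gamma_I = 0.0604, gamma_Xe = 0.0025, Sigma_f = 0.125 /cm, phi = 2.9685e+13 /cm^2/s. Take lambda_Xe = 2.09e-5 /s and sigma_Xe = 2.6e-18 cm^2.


Xe_eq = (gamma_I + gamma_Xe) * Sigma_f * phi / (lambda_Xe + sigma_Xe * phi)
Numerator = (0.0604 + 0.0025) * 0.125 * 2.9685e+13 = 2.333983e+11
Denominator = 2.09e-5 + 2.6e-18 * 2.9685e+13 = 9.808100e-05
Xe_eq = 2.333983e+11 / 9.808100e-05 = 2.3796e+15 /cm^3

2.3796e+15
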